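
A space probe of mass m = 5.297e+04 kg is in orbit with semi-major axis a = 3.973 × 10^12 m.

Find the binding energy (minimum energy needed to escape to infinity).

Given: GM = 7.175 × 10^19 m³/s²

Total orbital energy is E = −GMm/(2a); binding energy is E_bind = −E = GMm/(2a).
E_bind = 7.175e+19 · 5.297e+04 / (2 · 3.973e+12) J ≈ 4.783e+11 J = 478.3 GJ.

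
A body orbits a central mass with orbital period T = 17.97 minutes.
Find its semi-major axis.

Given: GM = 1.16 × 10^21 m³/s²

Convert to SI: T = 17.97 minutes = 1078.2 s.
Invert Kepler's third law: a = (GM · T² / (4π²))^(1/3).
Substituting T = 1078.2 s and GM = 1.16e+21 m³/s²:
a = (1.16e+21 · (1078.2)² / (4π²))^(1/3) m
a ≈ 3.245e+08 m = 324.5 Mm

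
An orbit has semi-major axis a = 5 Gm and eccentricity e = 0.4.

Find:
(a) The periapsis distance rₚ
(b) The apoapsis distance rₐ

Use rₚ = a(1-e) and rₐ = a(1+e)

Convert to SI: a = 5 Gm = 5e+09 m.
(a) rₚ = a(1 − e) = 5e+09 · (1 − 0.4) = 5e+09 · 0.6 ≈ 3e+09 m = 3 Gm.
(b) rₐ = a(1 + e) = 5e+09 · (1 + 0.4) = 5e+09 · 1.4 ≈ 7e+09 m = 7 Gm.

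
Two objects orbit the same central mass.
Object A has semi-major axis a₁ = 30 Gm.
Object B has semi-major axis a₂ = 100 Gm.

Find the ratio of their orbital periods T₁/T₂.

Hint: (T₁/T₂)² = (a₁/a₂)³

Convert to SI: a₁ = 30 Gm = 3e+10 m; a₂ = 100 Gm = 1e+11 m.
From Kepler's third law, (T₁/T₂)² = (a₁/a₂)³, so T₁/T₂ = (a₁/a₂)^(3/2).
a₁/a₂ = 3e+10 / 1e+11 = 0.3.
T₁/T₂ = (0.3)^(3/2) ≈ 0.1643.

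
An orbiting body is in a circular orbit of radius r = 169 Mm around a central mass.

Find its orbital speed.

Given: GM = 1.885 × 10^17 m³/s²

Convert to SI: r = 169 Mm = 1.69e+08 m.
For a circular orbit, gravity supplies the centripetal force, so v = √(GM / r).
v = √(1.885e+17 / 1.69e+08) m/s ≈ 3.34e+04 m/s = 33.4 km/s.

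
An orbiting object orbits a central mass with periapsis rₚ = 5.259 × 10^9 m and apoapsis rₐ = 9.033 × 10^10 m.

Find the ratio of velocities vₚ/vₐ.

Conservation of angular momentum gives rₚvₚ = rₐvₐ, so vₚ/vₐ = rₐ/rₚ.
vₚ/vₐ = 9.033e+10 / 5.259e+09 ≈ 17.18.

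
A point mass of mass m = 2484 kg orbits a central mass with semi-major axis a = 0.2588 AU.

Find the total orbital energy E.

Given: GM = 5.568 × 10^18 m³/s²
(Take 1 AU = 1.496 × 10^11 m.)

Convert to SI: a = 0.2588 AU = 3.87165e+10 m.
E = −GMm / (2a).
E = −5.568e+18 · 2484 / (2 · 3.87165e+10) J ≈ -1.786e+11 J = -178.6 GJ.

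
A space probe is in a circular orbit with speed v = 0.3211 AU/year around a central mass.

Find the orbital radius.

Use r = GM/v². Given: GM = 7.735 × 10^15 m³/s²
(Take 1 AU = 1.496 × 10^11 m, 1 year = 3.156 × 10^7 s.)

Convert to SI: v = 0.3211 AU/year = 1522.07 m/s.
For a circular orbit, v² = GM / r, so r = GM / v².
r = 7.735e+15 / (1522.07)² m ≈ 3.339e+09 m = 0.02232 AU.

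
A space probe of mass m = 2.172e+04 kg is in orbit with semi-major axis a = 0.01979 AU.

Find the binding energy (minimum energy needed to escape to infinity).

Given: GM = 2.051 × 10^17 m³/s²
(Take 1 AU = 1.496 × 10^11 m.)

Convert to SI: a = 0.01979 AU = 2.96058e+09 m.
Total orbital energy is E = −GMm/(2a); binding energy is E_bind = −E = GMm/(2a).
E_bind = 2.051e+17 · 2.172e+04 / (2 · 2.96058e+09) J ≈ 7.523e+11 J = 752.3 GJ.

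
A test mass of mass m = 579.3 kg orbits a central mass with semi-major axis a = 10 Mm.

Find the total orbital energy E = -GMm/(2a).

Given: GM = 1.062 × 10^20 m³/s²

Convert to SI: a = 10 Mm = 1e+07 m.
E = −GMm / (2a).
E = −1.062e+20 · 579.3 / (2 · 1e+07) J ≈ -3.076e+15 J = -3.076 PJ.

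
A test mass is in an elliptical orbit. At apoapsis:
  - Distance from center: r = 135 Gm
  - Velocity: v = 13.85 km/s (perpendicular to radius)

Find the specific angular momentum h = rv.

Convert to SI: r = 135 Gm = 1.35e+11 m; v = 13.85 km/s = 13850 m/s.
With v perpendicular to r, h = r · v.
h = 1.35e+11 · 13850 m²/s ≈ 1.87e+15 m²/s.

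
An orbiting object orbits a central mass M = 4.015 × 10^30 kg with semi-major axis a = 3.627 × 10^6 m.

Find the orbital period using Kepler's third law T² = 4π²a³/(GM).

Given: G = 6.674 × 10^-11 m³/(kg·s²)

GM = G · M = 6.674e-11 · 4.015e+30 = 2.67961e+20 m³/s².
Kepler's third law: T = 2π √(a³ / GM).
Substituting a = 3.627e+06 m and GM = 2.67961e+20 m³/s²:
T = 2π √((3.627e+06)³ / 2.67961e+20) s
T ≈ 2.651 s = 2.651 seconds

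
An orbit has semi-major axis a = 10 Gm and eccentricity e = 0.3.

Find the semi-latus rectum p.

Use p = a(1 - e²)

Convert to SI: a = 10 Gm = 1e+10 m.
p = a (1 − e²).
p = 1e+10 · (1 − (0.3)²) = 1e+10 · 0.91 ≈ 9.1e+09 m = 9.1 Gm.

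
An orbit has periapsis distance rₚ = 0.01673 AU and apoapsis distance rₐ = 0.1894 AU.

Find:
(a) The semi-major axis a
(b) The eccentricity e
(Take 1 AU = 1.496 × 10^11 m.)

Convert to SI: rₚ = 0.01673 AU = 2.50281e+09 m; rₐ = 0.1894 AU = 2.83342e+10 m.
(a) a = (rₚ + rₐ) / 2 = (2.50281e+09 + 2.83342e+10) / 2 ≈ 1.542e+10 m = 0.1031 AU.
(b) e = (rₐ − rₚ) / (rₐ + rₚ) = (2.83342e+10 − 2.50281e+09) / (2.83342e+10 + 2.50281e+09) ≈ 0.8377.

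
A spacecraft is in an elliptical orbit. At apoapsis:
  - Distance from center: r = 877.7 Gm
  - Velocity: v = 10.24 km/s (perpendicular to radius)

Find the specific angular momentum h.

Convert to SI: r = 877.7 Gm = 8.777e+11 m; v = 10.24 km/s = 10240 m/s.
With v perpendicular to r, h = r · v.
h = 8.777e+11 · 10240 m²/s ≈ 8.988e+15 m²/s.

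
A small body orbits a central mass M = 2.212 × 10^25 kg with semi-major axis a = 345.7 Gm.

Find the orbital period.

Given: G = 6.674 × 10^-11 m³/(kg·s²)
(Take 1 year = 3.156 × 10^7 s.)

Convert to SI: a = 345.7 Gm = 3.457e+11 m.
GM = G · M = 6.674e-11 · 2.212e+25 = 1.47629e+15 m³/s².
Kepler's third law: T = 2π √(a³ / GM).
Substituting a = 3.457e+11 m and GM = 1.47629e+15 m³/s²:
T = 2π √((3.457e+11)³ / 1.47629e+15) s
T ≈ 3.324e+10 s = 1053 years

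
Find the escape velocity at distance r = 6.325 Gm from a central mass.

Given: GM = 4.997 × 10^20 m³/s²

Convert to SI: r = 6.325 Gm = 6.325e+09 m.
Escape velocity comes from setting total energy to zero: ½v² − GM/r = 0 ⇒ v_esc = √(2GM / r).
v_esc = √(2 · 4.997e+20 / 6.325e+09) m/s ≈ 3.975e+05 m/s = 397.5 km/s.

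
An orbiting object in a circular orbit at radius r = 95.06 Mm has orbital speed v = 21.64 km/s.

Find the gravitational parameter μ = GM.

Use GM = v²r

Convert to SI: r = 95.06 Mm = 9.506e+07 m; v = 21.64 km/s = 21640 m/s.
For a circular orbit v² = GM/r, so GM = v² · r.
GM = (21640)² · 9.506e+07 m³/s² ≈ 4.452e+16 m³/s² = 4.452 × 10^16 m³/s².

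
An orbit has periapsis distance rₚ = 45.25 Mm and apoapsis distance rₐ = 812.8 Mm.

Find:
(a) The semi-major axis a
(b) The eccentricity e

Convert to SI: rₚ = 45.25 Mm = 4.525e+07 m; rₐ = 812.8 Mm = 8.128e+08 m.
(a) a = (rₚ + rₐ) / 2 = (4.525e+07 + 8.128e+08) / 2 ≈ 4.29e+08 m = 429 Mm.
(b) e = (rₐ − rₚ) / (rₐ + rₚ) = (8.128e+08 − 4.525e+07) / (8.128e+08 + 4.525e+07) ≈ 0.8945.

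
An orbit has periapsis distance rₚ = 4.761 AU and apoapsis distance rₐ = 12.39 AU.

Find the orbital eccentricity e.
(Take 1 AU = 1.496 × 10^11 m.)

Convert to SI: rₚ = 4.761 AU = 7.12246e+11 m; rₐ = 12.39 AU = 1.85354e+12 m.
e = (rₐ − rₚ) / (rₐ + rₚ).
e = (1.85354e+12 − 7.12246e+11) / (1.85354e+12 + 7.12246e+11) = 1.1413e+12 / 2.56579e+12 ≈ 0.4448.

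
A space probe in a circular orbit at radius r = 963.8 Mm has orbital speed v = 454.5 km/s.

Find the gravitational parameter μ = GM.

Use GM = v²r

Convert to SI: r = 963.8 Mm = 9.638e+08 m; v = 454.5 km/s = 454500 m/s.
For a circular orbit v² = GM/r, so GM = v² · r.
GM = (454500)² · 9.638e+08 m³/s² ≈ 1.991e+20 m³/s² = 1.991 × 10^20 m³/s².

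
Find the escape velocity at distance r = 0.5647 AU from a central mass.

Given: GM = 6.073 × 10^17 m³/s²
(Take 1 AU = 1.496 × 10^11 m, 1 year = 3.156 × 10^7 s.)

Convert to SI: r = 0.5647 AU = 8.44791e+10 m.
Escape velocity comes from setting total energy to zero: ½v² − GM/r = 0 ⇒ v_esc = √(2GM / r).
v_esc = √(2 · 6.073e+17 / 8.44791e+10) m/s ≈ 3792 m/s = 0.7999 AU/year.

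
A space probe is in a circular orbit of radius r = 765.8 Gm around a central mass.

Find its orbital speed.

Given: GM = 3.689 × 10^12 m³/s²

Convert to SI: r = 765.8 Gm = 7.658e+11 m.
For a circular orbit, gravity supplies the centripetal force, so v = √(GM / r).
v = √(3.689e+12 / 7.658e+11) m/s ≈ 2.195 m/s = 2.195 m/s.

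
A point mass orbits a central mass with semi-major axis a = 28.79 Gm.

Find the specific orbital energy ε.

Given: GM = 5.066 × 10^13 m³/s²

Convert to SI: a = 28.79 Gm = 2.879e+10 m.
ε = −GM / (2a).
ε = −5.066e+13 / (2 · 2.879e+10) J/kg ≈ -879.8 J/kg = -879.8 J/kg.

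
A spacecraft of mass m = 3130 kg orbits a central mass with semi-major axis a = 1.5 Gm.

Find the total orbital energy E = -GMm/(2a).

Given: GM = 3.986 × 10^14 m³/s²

Convert to SI: a = 1.5 Gm = 1.5e+09 m.
E = −GMm / (2a).
E = −3.986e+14 · 3130 / (2 · 1.5e+09) J ≈ -4.159e+08 J = -415.9 MJ.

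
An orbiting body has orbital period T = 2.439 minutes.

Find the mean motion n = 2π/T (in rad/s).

Convert to SI: T = 2.439 minutes = 146.34 s.
n = 2π / T.
n = 2π / 146.34 s ≈ 0.04294 rad/s.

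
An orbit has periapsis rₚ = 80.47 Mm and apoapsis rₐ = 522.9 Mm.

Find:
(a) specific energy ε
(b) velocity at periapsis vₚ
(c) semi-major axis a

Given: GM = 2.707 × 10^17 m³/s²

Convert to SI: rₚ = 80.47 Mm = 8.047e+07 m; rₐ = 522.9 Mm = 5.229e+08 m.
(a) With a = (rₚ + rₐ)/2 = 3.01685e+08 m, ε = −GM/(2a) = −2.707e+17/(2 · 3.01685e+08) J/kg ≈ -4.486e+08 J/kg
(b) With a = (rₚ + rₐ)/2 = 3.01685e+08 m, vₚ = √(GM (2/rₚ − 1/a)) = √(2.707e+17 · (2/8.047e+07 − 1/3.01685e+08)) m/s ≈ 7.636e+04 m/s
(c) a = (rₚ + rₐ)/2 = (8.047e+07 + 5.229e+08)/2 ≈ 3.017e+08 m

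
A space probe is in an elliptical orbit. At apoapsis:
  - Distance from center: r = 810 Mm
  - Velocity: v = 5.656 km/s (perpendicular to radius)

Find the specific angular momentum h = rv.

Convert to SI: r = 810 Mm = 8.1e+08 m; v = 5.656 km/s = 5656 m/s.
With v perpendicular to r, h = r · v.
h = 8.1e+08 · 5656 m²/s ≈ 4.581e+12 m²/s.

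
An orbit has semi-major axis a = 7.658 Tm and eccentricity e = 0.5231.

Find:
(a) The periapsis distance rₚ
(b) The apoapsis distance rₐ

Convert to SI: a = 7.658 Tm = 7.658e+12 m.
(a) rₚ = a(1 − e) = 7.658e+12 · (1 − 0.5231) = 7.658e+12 · 0.4769 ≈ 3.652e+12 m = 3.652 Tm.
(b) rₐ = a(1 + e) = 7.658e+12 · (1 + 0.5231) = 7.658e+12 · 1.5231 ≈ 1.166e+13 m = 11.66 Tm.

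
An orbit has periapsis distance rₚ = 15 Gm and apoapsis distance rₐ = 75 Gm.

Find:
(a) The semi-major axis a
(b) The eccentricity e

Convert to SI: rₚ = 15 Gm = 1.5e+10 m; rₐ = 75 Gm = 7.5e+10 m.
(a) a = (rₚ + rₐ) / 2 = (1.5e+10 + 7.5e+10) / 2 ≈ 4.5e+10 m = 45 Gm.
(b) e = (rₐ − rₚ) / (rₐ + rₚ) = (7.5e+10 − 1.5e+10) / (7.5e+10 + 1.5e+10) ≈ 0.6667.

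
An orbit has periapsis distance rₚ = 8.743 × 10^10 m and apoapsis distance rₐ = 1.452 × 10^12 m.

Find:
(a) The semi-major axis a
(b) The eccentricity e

(a) a = (rₚ + rₐ) / 2 = (8.743e+10 + 1.452e+12) / 2 ≈ 7.697e+11 m = 7.697 × 10^11 m.
(b) e = (rₐ − rₚ) / (rₐ + rₚ) = (1.452e+12 − 8.743e+10) / (1.452e+12 + 8.743e+10) ≈ 0.8864.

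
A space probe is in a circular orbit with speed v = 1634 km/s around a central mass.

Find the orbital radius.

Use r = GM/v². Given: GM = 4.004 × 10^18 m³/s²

Convert to SI: v = 1634 km/s = 1.634e+06 m/s.
For a circular orbit, v² = GM / r, so r = GM / v².
r = 4.004e+18 / (1.634e+06)² m ≈ 1.5e+06 m = 1.5 Mm.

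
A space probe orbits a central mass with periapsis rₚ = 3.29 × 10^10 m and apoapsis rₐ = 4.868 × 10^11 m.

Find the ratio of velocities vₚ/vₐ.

Conservation of angular momentum gives rₚvₚ = rₐvₐ, so vₚ/vₐ = rₐ/rₚ.
vₚ/vₐ = 4.868e+11 / 3.29e+10 ≈ 14.8.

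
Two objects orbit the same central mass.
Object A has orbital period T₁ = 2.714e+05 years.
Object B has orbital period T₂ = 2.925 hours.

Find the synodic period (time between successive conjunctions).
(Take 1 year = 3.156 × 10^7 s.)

Convert to SI: T₁ = 2.714e+05 years = 8.56538e+12 s; T₂ = 2.925 hours = 10530 s.
T_syn = |T₁ · T₂ / (T₁ − T₂)|.
T_syn = |8.56538e+12 · 10530 / (8.56538e+12 − 10530)| s ≈ 1.053e+04 s = 2.925 hours.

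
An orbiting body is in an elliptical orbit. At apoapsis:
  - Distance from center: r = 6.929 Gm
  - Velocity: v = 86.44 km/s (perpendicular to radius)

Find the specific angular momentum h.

Convert to SI: r = 6.929 Gm = 6.929e+09 m; v = 86.44 km/s = 86440 m/s.
With v perpendicular to r, h = r · v.
h = 6.929e+09 · 86440 m²/s ≈ 5.989e+14 m²/s.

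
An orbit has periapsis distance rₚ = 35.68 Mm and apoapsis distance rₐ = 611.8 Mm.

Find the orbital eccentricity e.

Convert to SI: rₚ = 35.68 Mm = 3.568e+07 m; rₐ = 611.8 Mm = 6.118e+08 m.
e = (rₐ − rₚ) / (rₐ + rₚ).
e = (6.118e+08 − 3.568e+07) / (6.118e+08 + 3.568e+07) = 5.7612e+08 / 6.4748e+08 ≈ 0.8898.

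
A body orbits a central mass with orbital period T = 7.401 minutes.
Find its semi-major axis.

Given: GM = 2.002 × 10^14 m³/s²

Convert to SI: T = 7.401 minutes = 444.06 s.
Invert Kepler's third law: a = (GM · T² / (4π²))^(1/3).
Substituting T = 444.06 s and GM = 2.002e+14 m³/s²:
a = (2.002e+14 · (444.06)² / (4π²))^(1/3) m
a ≈ 1e+06 m = 1000 km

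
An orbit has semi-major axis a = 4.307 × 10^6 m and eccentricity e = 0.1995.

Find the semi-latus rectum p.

p = a (1 − e²).
p = 4.307e+06 · (1 − (0.1995)²) = 4.307e+06 · 0.9602 ≈ 4.136e+06 m = 4.136 × 10^6 m.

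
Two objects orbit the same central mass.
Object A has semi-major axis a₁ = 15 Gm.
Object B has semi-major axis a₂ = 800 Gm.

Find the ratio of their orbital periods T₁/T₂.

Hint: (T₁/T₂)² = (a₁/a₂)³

Convert to SI: a₁ = 15 Gm = 1.5e+10 m; a₂ = 800 Gm = 8e+11 m.
From Kepler's third law, (T₁/T₂)² = (a₁/a₂)³, so T₁/T₂ = (a₁/a₂)^(3/2).
a₁/a₂ = 1.5e+10 / 8e+11 = 0.01875.
T₁/T₂ = (0.01875)^(3/2) ≈ 0.002567.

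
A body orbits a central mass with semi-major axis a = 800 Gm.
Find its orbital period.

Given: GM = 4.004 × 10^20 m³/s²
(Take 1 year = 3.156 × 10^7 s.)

Convert to SI: a = 800 Gm = 8e+11 m.
Kepler's third law: T = 2π √(a³ / GM).
Substituting a = 8e+11 m and GM = 4.004e+20 m³/s²:
T = 2π √((8e+11)³ / 4.004e+20) s
T ≈ 2.247e+08 s = 7.119 years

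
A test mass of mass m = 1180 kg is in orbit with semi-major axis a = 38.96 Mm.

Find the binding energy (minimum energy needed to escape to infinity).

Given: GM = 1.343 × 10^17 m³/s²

Convert to SI: a = 38.96 Mm = 3.896e+07 m.
Total orbital energy is E = −GMm/(2a); binding energy is E_bind = −E = GMm/(2a).
E_bind = 1.343e+17 · 1180 / (2 · 3.896e+07) J ≈ 2.034e+12 J = 2.034 TJ.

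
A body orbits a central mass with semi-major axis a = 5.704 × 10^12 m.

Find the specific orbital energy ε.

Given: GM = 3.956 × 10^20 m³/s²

ε = −GM / (2a).
ε = −3.956e+20 / (2 · 5.704e+12) J/kg ≈ -3.468e+07 J/kg = -34.68 MJ/kg.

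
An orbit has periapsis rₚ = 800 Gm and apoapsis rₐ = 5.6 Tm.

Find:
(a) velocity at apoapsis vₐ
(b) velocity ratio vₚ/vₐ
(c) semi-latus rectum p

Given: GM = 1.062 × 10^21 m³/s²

Convert to SI: rₚ = 800 Gm = 8e+11 m; rₐ = 5.6 Tm = 5.6e+12 m.
(a) With a = (rₚ + rₐ)/2 = 3.2e+12 m, vₐ = √(GM (2/rₐ − 1/a)) = √(1.062e+21 · (2/5.6e+12 − 1/3.2e+12)) m/s ≈ 6886 m/s
(b) Conservation of angular momentum (rₚvₚ = rₐvₐ) gives vₚ/vₐ = rₐ/rₚ = 5.6e+12/8e+11 ≈ 7
(c) From a = (rₚ + rₐ)/2 = 3.2e+12 m and e = (rₐ − rₚ)/(rₐ + rₚ) = 0.75, p = a(1 − e²) = 3.2e+12 · (1 − (0.75)²) ≈ 1.4e+12 m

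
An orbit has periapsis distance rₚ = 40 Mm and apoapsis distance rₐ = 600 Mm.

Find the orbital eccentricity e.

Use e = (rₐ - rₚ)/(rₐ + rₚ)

Convert to SI: rₚ = 40 Mm = 4e+07 m; rₐ = 600 Mm = 6e+08 m.
e = (rₐ − rₚ) / (rₐ + rₚ).
e = (6e+08 − 4e+07) / (6e+08 + 4e+07) = 5.6e+08 / 6.4e+08 ≈ 0.875.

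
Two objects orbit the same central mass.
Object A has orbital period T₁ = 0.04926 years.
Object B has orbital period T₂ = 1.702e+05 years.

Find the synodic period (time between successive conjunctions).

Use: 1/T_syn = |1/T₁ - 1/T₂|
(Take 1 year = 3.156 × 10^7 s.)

Convert to SI: T₁ = 0.04926 years = 1.55465e+06 s; T₂ = 1.702e+05 years = 5.37151e+12 s.
T_syn = |T₁ · T₂ / (T₁ − T₂)|.
T_syn = |1.55465e+06 · 5.37151e+12 / (1.55465e+06 − 5.37151e+12)| s ≈ 1.555e+06 s = 0.04926 years.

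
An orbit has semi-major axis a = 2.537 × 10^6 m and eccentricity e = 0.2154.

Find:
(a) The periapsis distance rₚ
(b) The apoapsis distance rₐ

(a) rₚ = a(1 − e) = 2.537e+06 · (1 − 0.2154) = 2.537e+06 · 0.7846 ≈ 1.991e+06 m = 1.991 × 10^6 m.
(b) rₐ = a(1 + e) = 2.537e+06 · (1 + 0.2154) = 2.537e+06 · 1.2154 ≈ 3.083e+06 m = 3.083 × 10^6 m.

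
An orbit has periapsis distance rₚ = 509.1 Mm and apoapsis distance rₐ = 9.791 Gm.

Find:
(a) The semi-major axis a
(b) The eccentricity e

Convert to SI: rₚ = 509.1 Mm = 5.091e+08 m; rₐ = 9.791 Gm = 9.791e+09 m.
(a) a = (rₚ + rₐ) / 2 = (5.091e+08 + 9.791e+09) / 2 ≈ 5.15e+09 m = 5.15 Gm.
(b) e = (rₐ − rₚ) / (rₐ + rₚ) = (9.791e+09 − 5.091e+08) / (9.791e+09 + 5.091e+08) ≈ 0.9011.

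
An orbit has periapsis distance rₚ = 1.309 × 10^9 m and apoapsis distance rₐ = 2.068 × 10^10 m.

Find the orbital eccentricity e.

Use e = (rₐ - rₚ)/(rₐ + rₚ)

e = (rₐ − rₚ) / (rₐ + rₚ).
e = (2.068e+10 − 1.309e+09) / (2.068e+10 + 1.309e+09) = 1.9371e+10 / 2.1989e+10 ≈ 0.8809.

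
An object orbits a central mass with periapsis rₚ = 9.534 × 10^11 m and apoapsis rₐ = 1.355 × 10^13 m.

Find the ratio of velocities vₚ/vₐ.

Conservation of angular momentum gives rₚvₚ = rₐvₐ, so vₚ/vₐ = rₐ/rₚ.
vₚ/vₐ = 1.355e+13 / 9.534e+11 ≈ 14.21.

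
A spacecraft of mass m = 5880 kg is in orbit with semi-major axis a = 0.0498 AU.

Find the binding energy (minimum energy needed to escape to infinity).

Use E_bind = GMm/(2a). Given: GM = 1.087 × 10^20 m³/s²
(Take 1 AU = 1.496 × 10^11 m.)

Convert to SI: a = 0.0498 AU = 7.45008e+09 m.
Total orbital energy is E = −GMm/(2a); binding energy is E_bind = −E = GMm/(2a).
E_bind = 1.087e+20 · 5880 / (2 · 7.45008e+09) J ≈ 4.29e+13 J = 42.9 TJ.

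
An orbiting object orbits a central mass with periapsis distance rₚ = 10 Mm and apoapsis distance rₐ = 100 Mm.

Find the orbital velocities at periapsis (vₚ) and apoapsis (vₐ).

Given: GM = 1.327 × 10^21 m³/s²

Convert to SI: rₚ = 10 Mm = 1e+07 m; rₐ = 100 Mm = 1e+08 m.
Use the vis-viva equation v² = GM(2/r − 1/a) with a = (rₚ + rₐ)/2 = (1e+07 + 1e+08)/2 = 5.5e+07 m.
vₚ = √(GM · (2/rₚ − 1/a)) = √(1.327e+21 · (2/1e+07 − 1/5.5e+07)) m/s ≈ 1.553e+07 m/s = 1.553e+04 km/s.
vₐ = √(GM · (2/rₐ − 1/a)) = √(1.327e+21 · (2/1e+08 − 1/5.5e+07)) m/s ≈ 1.553e+06 m/s = 1553 km/s.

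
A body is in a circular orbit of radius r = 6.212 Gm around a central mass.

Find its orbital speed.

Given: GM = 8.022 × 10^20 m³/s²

Convert to SI: r = 6.212 Gm = 6.212e+09 m.
For a circular orbit, gravity supplies the centripetal force, so v = √(GM / r).
v = √(8.022e+20 / 6.212e+09) m/s ≈ 3.594e+05 m/s = 359.4 km/s.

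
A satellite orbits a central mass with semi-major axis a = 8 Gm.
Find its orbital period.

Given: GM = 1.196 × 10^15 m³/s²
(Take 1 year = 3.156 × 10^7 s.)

Convert to SI: a = 8 Gm = 8e+09 m.
Kepler's third law: T = 2π √(a³ / GM).
Substituting a = 8e+09 m and GM = 1.196e+15 m³/s²:
T = 2π √((8e+09)³ / 1.196e+15) s
T ≈ 1.3e+08 s = 4.119 years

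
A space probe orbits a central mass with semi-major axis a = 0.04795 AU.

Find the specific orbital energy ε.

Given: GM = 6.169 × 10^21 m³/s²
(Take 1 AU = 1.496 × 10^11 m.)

Convert to SI: a = 0.04795 AU = 7.17332e+09 m.
ε = −GM / (2a).
ε = −6.169e+21 / (2 · 7.17332e+09) J/kg ≈ -4.3e+11 J/kg = -430 GJ/kg.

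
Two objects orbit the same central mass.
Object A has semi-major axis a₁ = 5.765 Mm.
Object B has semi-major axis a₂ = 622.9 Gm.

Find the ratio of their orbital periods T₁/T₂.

Convert to SI: a₁ = 5.765 Mm = 5.765e+06 m; a₂ = 622.9 Gm = 6.229e+11 m.
From Kepler's third law, (T₁/T₂)² = (a₁/a₂)³, so T₁/T₂ = (a₁/a₂)^(3/2).
a₁/a₂ = 5.765e+06 / 6.229e+11 = 9.2551e-06.
T₁/T₂ = (9.2551e-06)^(3/2) ≈ 2.816e-08.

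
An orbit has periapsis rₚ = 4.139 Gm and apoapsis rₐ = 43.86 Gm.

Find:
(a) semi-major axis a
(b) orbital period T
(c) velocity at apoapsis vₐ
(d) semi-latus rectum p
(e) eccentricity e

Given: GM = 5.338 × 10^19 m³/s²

Convert to SI: rₚ = 4.139 Gm = 4.139e+09 m; rₐ = 43.86 Gm = 4.386e+10 m.
(a) a = (rₚ + rₐ)/2 = (4.139e+09 + 4.386e+10)/2 ≈ 2.4e+10 m
(b) With a = (rₚ + rₐ)/2 = 2.39995e+10 m, T = 2π √(a³/GM) = 2π √((2.39995e+10)³/5.338e+19) s ≈ 3.197e+06 s
(c) With a = (rₚ + rₐ)/2 = 2.39995e+10 m, vₐ = √(GM (2/rₐ − 1/a)) = √(5.338e+19 · (2/4.386e+10 − 1/2.39995e+10)) m/s ≈ 1.449e+04 m/s
(d) From a = (rₚ + rₐ)/2 = 2.39995e+10 m and e = (rₐ − rₚ)/(rₐ + rₚ) = 0.827538, p = a(1 − e²) = 2.39995e+10 · (1 − (0.827538)²) ≈ 7.564e+09 m
(e) e = (rₐ − rₚ)/(rₐ + rₚ) = (4.386e+10 − 4.139e+09)/(4.386e+10 + 4.139e+09) ≈ 0.8275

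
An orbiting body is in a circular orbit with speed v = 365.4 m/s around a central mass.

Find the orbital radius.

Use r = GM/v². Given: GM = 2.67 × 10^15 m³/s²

For a circular orbit, v² = GM / r, so r = GM / v².
r = 2.67e+15 / (365.4)² m ≈ 2e+10 m = 20 Gm.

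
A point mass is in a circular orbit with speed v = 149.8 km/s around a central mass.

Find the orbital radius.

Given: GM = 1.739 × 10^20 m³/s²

Convert to SI: v = 149.8 km/s = 149800 m/s.
For a circular orbit, v² = GM / r, so r = GM / v².
r = 1.739e+20 / (149800)² m ≈ 7.75e+09 m = 7.75 Gm.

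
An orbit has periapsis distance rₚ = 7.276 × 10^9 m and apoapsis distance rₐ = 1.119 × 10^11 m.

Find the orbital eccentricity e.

e = (rₐ − rₚ) / (rₐ + rₚ).
e = (1.119e+11 − 7.276e+09) / (1.119e+11 + 7.276e+09) = 1.04624e+11 / 1.19176e+11 ≈ 0.8779.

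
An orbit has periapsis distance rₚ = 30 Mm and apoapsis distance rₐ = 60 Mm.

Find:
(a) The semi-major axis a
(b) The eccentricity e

Convert to SI: rₚ = 30 Mm = 3e+07 m; rₐ = 60 Mm = 6e+07 m.
(a) a = (rₚ + rₐ) / 2 = (3e+07 + 6e+07) / 2 ≈ 4.5e+07 m = 45 Mm.
(b) e = (rₐ − rₚ) / (rₐ + rₚ) = (6e+07 − 3e+07) / (6e+07 + 3e+07) ≈ 0.3333.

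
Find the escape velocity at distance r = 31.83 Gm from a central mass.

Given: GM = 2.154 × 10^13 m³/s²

Convert to SI: r = 31.83 Gm = 3.183e+10 m.
Escape velocity comes from setting total energy to zero: ½v² − GM/r = 0 ⇒ v_esc = √(2GM / r).
v_esc = √(2 · 2.154e+13 / 3.183e+10) m/s ≈ 36.79 m/s = 36.79 m/s.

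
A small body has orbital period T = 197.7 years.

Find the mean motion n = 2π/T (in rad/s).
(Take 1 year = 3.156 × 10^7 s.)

Convert to SI: T = 197.7 years = 6.23941e+09 s.
n = 2π / T.
n = 2π / 6.23941e+09 s ≈ 1.007e-09 rad/s.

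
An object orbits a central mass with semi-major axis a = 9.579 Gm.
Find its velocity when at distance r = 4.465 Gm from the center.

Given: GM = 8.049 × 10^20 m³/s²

Convert to SI: a = 9.579 Gm = 9.579e+09 m; r = 4.465 Gm = 4.465e+09 m.
Vis-viva: v = √(GM · (2/r − 1/a)).
2/r − 1/a = 2/4.465e+09 − 1/9.579e+09 = 3.43533e-10 m⁻¹.
v = √(8.049e+20 · 3.43533e-10) m/s ≈ 5.258e+05 m/s = 525.8 km/s.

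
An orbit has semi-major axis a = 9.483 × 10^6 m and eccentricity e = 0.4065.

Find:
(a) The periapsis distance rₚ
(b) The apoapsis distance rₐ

(a) rₚ = a(1 − e) = 9.483e+06 · (1 − 0.4065) = 9.483e+06 · 0.5935 ≈ 5.628e+06 m = 5.628 × 10^6 m.
(b) rₐ = a(1 + e) = 9.483e+06 · (1 + 0.4065) = 9.483e+06 · 1.4065 ≈ 1.334e+07 m = 1.334 × 10^7 m.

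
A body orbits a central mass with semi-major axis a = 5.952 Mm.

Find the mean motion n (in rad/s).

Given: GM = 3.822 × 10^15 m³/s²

Convert to SI: a = 5.952 Mm = 5.952e+06 m.
n = √(GM / a³).
n = √(3.822e+15 / (5.952e+06)³) rad/s ≈ 0.004257 rad/s.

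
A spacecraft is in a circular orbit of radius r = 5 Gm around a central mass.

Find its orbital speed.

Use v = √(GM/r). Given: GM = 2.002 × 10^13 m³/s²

Convert to SI: r = 5 Gm = 5e+09 m.
For a circular orbit, gravity supplies the centripetal force, so v = √(GM / r).
v = √(2.002e+13 / 5e+09) m/s ≈ 63.28 m/s = 63.28 m/s.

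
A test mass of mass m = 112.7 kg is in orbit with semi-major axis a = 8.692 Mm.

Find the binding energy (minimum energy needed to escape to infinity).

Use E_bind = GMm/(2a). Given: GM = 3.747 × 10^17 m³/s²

Convert to SI: a = 8.692 Mm = 8.692e+06 m.
Total orbital energy is E = −GMm/(2a); binding energy is E_bind = −E = GMm/(2a).
E_bind = 3.747e+17 · 112.7 / (2 · 8.692e+06) J ≈ 2.429e+12 J = 2.429 TJ.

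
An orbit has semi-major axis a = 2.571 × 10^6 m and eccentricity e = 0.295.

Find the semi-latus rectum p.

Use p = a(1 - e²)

p = a (1 − e²).
p = 2.571e+06 · (1 − (0.295)²) = 2.571e+06 · 0.912975 ≈ 2.347e+06 m = 2.347 × 10^6 m.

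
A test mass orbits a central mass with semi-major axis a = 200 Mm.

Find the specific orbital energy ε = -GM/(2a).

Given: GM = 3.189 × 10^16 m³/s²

Convert to SI: a = 200 Mm = 2e+08 m.
ε = −GM / (2a).
ε = −3.189e+16 / (2 · 2e+08) J/kg ≈ -7.972e+07 J/kg = -79.72 MJ/kg.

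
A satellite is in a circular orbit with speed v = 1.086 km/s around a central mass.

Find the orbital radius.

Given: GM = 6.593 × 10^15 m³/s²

Convert to SI: v = 1.086 km/s = 1086 m/s.
For a circular orbit, v² = GM / r, so r = GM / v².
r = 6.593e+15 / (1086)² m ≈ 5.59e+09 m = 5.59 × 10^9 m.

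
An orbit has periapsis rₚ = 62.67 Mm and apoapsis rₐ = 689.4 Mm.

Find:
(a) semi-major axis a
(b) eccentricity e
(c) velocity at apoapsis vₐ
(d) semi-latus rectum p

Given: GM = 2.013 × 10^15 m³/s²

Convert to SI: rₚ = 62.67 Mm = 6.267e+07 m; rₐ = 689.4 Mm = 6.894e+08 m.
(a) a = (rₚ + rₐ)/2 = (6.267e+07 + 6.894e+08)/2 ≈ 3.76e+08 m
(b) e = (rₐ − rₚ)/(rₐ + rₚ) = (6.894e+08 − 6.267e+07)/(6.894e+08 + 6.267e+07) ≈ 0.8333
(c) With a = (rₚ + rₐ)/2 = 3.76035e+08 m, vₐ = √(GM (2/rₐ − 1/a)) = √(2.013e+15 · (2/6.894e+08 − 1/3.76035e+08)) m/s ≈ 697.6 m/s
(d) From a = (rₚ + rₐ)/2 = 3.76035e+08 m and e = (rₐ − rₚ)/(rₐ + rₚ) = 0.83334, p = a(1 − e²) = 3.76035e+08 · (1 − (0.83334)²) ≈ 1.149e+08 m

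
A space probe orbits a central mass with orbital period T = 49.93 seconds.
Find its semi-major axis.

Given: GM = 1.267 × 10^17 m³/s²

Invert Kepler's third law: a = (GM · T² / (4π²))^(1/3).
Substituting T = 49.93 s and GM = 1.267e+17 m³/s²:
a = (1.267e+17 · (49.93)² / (4π²))^(1/3) m
a ≈ 2e+06 m = 2 Mm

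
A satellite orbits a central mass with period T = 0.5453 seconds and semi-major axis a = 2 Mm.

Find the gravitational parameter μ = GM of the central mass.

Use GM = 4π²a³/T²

Convert to SI: a = 2 Mm = 2e+06 m.
GM = 4π² · a³ / T².
GM = 4π² · (2e+06)³ / (0.5453)² m³/s² ≈ 1.062e+21 m³/s² = 1.062 × 10^21 m³/s².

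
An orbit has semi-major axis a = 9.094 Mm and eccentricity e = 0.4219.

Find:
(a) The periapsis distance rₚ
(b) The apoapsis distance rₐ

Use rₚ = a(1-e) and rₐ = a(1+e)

Convert to SI: a = 9.094 Mm = 9.094e+06 m.
(a) rₚ = a(1 − e) = 9.094e+06 · (1 − 0.4219) = 9.094e+06 · 0.5781 ≈ 5.257e+06 m = 5.257 Mm.
(b) rₐ = a(1 + e) = 9.094e+06 · (1 + 0.4219) = 9.094e+06 · 1.4219 ≈ 1.293e+07 m = 12.93 Mm.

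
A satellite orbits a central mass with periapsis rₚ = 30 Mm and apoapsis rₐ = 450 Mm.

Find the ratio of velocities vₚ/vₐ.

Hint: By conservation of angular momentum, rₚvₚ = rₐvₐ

Convert to SI: rₚ = 30 Mm = 3e+07 m; rₐ = 450 Mm = 4.5e+08 m.
Conservation of angular momentum gives rₚvₚ = rₐvₐ, so vₚ/vₐ = rₐ/rₚ.
vₚ/vₐ = 4.5e+08 / 3e+07 ≈ 15.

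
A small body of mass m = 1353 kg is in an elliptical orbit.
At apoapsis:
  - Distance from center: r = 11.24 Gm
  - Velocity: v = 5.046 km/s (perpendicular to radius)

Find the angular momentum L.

Convert to SI: r = 11.24 Gm = 1.124e+10 m; v = 5.046 km/s = 5046 m/s.
Since v is perpendicular to r, L = m · v · r.
L = 1353 · 5046 · 1.124e+10 kg·m²/s ≈ 7.674e+16 kg·m²/s.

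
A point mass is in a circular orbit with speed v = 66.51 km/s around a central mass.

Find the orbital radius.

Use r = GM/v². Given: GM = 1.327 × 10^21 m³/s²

Convert to SI: v = 66.51 km/s = 66510 m/s.
For a circular orbit, v² = GM / r, so r = GM / v².
r = 1.327e+21 / (66510)² m ≈ 3e+11 m = 300 Gm.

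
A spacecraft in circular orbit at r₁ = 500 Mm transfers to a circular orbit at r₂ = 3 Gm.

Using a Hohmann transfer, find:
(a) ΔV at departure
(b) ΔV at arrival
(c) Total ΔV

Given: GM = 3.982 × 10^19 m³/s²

Convert to SI: r₁ = 500 Mm = 5e+08 m; r₂ = 3 Gm = 3e+09 m.
Transfer semi-major axis: a_t = (r₁ + r₂)/2 = (5e+08 + 3e+09)/2 = 1.75e+09 m.
Circular speeds: v₁ = √(GM/r₁) = 282206 m/s, v₂ = √(GM/r₂) = 115210 m/s.
Transfer speeds (vis-viva v² = GM(2/r − 1/a_t)): v₁ᵗ = 369494 m/s, v₂ᵗ = 61582.3 m/s.
(a) ΔV₁ = |v₁ᵗ − v₁| ≈ 8.729e+04 m/s = 87.29 km/s.
(b) ΔV₂ = |v₂ − v₂ᵗ| ≈ 5.363e+04 m/s = 53.63 km/s.
(c) ΔV_total = ΔV₁ + ΔV₂ ≈ 1.409e+05 m/s = 140.9 km/s.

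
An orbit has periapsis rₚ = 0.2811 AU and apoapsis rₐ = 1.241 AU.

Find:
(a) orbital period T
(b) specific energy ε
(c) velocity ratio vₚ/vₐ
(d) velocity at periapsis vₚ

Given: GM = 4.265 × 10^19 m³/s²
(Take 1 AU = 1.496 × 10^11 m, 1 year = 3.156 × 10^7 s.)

Convert to SI: rₚ = 0.2811 AU = 4.20526e+10 m; rₐ = 1.241 AU = 1.85654e+11 m.
(a) With a = (rₚ + rₐ)/2 = 1.13853e+11 m, T = 2π √(a³/GM) = 2π √((1.13853e+11)³/4.265e+19) s ≈ 3.696e+07 s
(b) With a = (rₚ + rₐ)/2 = 1.13853e+11 m, ε = −GM/(2a) = −4.265e+19/(2 · 1.13853e+11) J/kg ≈ -1.873e+08 J/kg
(c) Conservation of angular momentum (rₚvₚ = rₐvₐ) gives vₚ/vₐ = rₐ/rₚ = 1.85654e+11/4.20526e+10 ≈ 4.415
(d) With a = (rₚ + rₐ)/2 = 1.13853e+11 m, vₚ = √(GM (2/rₚ − 1/a)) = √(4.265e+19 · (2/4.20526e+10 − 1/1.13853e+11)) m/s ≈ 4.067e+04 m/s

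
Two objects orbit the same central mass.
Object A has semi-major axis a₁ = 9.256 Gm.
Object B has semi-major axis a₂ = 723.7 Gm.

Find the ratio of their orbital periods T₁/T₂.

Convert to SI: a₁ = 9.256 Gm = 9.256e+09 m; a₂ = 723.7 Gm = 7.237e+11 m.
From Kepler's third law, (T₁/T₂)² = (a₁/a₂)³, so T₁/T₂ = (a₁/a₂)^(3/2).
a₁/a₂ = 9.256e+09 / 7.237e+11 = 0.0127898.
T₁/T₂ = (0.0127898)^(3/2) ≈ 0.001446.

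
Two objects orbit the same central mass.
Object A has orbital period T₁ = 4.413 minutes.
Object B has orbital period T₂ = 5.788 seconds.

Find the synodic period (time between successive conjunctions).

Convert to SI: T₁ = 4.413 minutes = 264.78 s.
T_syn = |T₁ · T₂ / (T₁ − T₂)|.
T_syn = |264.78 · 5.788 / (264.78 − 5.788)| s ≈ 5.917 s = 5.917 seconds.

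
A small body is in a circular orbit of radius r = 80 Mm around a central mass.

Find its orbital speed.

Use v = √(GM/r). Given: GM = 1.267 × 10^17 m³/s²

Convert to SI: r = 80 Mm = 8e+07 m.
For a circular orbit, gravity supplies the centripetal force, so v = √(GM / r).
v = √(1.267e+17 / 8e+07) m/s ≈ 3.98e+04 m/s = 39.8 km/s.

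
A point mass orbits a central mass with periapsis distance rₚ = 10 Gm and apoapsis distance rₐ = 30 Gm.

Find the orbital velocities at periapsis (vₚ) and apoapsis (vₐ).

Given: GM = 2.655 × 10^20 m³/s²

Convert to SI: rₚ = 10 Gm = 1e+10 m; rₐ = 30 Gm = 3e+10 m.
Use the vis-viva equation v² = GM(2/r − 1/a) with a = (rₚ + rₐ)/2 = (1e+10 + 3e+10)/2 = 2e+10 m.
vₚ = √(GM · (2/rₚ − 1/a)) = √(2.655e+20 · (2/1e+10 − 1/2e+10)) m/s ≈ 1.996e+05 m/s = 199.6 km/s.
vₐ = √(GM · (2/rₐ − 1/a)) = √(2.655e+20 · (2/3e+10 − 1/2e+10)) m/s ≈ 6.652e+04 m/s = 66.52 km/s.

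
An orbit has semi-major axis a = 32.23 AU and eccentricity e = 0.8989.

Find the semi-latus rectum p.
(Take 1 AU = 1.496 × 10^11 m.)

Convert to SI: a = 32.23 AU = 4.82161e+12 m.
p = a (1 − e²).
p = 4.82161e+12 · (1 − (0.8989)²) = 4.82161e+12 · 0.191979 ≈ 9.256e+11 m = 6.187 AU.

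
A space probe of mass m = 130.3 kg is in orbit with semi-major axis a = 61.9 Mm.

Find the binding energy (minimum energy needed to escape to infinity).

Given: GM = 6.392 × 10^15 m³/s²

Convert to SI: a = 61.9 Mm = 6.19e+07 m.
Total orbital energy is E = −GMm/(2a); binding energy is E_bind = −E = GMm/(2a).
E_bind = 6.392e+15 · 130.3 / (2 · 6.19e+07) J ≈ 6.728e+09 J = 6.728 GJ.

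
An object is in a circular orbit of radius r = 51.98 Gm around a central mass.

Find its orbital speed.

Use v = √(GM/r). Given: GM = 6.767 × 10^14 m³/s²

Convert to SI: r = 51.98 Gm = 5.198e+10 m.
For a circular orbit, gravity supplies the centripetal force, so v = √(GM / r).
v = √(6.767e+14 / 5.198e+10) m/s ≈ 114.1 m/s = 114.1 m/s.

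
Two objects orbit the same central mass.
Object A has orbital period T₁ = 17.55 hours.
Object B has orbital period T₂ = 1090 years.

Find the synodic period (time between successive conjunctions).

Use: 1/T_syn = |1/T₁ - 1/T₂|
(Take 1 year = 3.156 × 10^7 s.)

Convert to SI: T₁ = 17.55 hours = 63180 s; T₂ = 1090 years = 3.44004e+10 s.
T_syn = |T₁ · T₂ / (T₁ − T₂)|.
T_syn = |63180 · 3.44004e+10 / (63180 − 3.44004e+10)| s ≈ 6.318e+04 s = 17.55 hours.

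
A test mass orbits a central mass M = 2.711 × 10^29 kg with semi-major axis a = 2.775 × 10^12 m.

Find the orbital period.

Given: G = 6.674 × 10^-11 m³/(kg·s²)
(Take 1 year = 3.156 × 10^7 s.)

GM = G · M = 6.674e-11 · 2.711e+29 = 1.80932e+19 m³/s².
Kepler's third law: T = 2π √(a³ / GM).
Substituting a = 2.775e+12 m and GM = 1.80932e+19 m³/s²:
T = 2π √((2.775e+12)³ / 1.80932e+19) s
T ≈ 6.828e+09 s = 216.4 years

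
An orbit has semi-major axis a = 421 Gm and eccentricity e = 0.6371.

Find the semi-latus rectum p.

Convert to SI: a = 421 Gm = 4.21e+11 m.
p = a (1 − e²).
p = 4.21e+11 · (1 − (0.6371)²) = 4.21e+11 · 0.594104 ≈ 2.501e+11 m = 250.1 Gm.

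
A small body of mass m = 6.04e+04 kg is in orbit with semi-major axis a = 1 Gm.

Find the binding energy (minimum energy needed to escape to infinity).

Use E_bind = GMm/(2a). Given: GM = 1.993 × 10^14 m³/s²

Convert to SI: a = 1 Gm = 1e+09 m.
Total orbital energy is E = −GMm/(2a); binding energy is E_bind = −E = GMm/(2a).
E_bind = 1.993e+14 · 6.04e+04 / (2 · 1e+09) J ≈ 6.019e+09 J = 6.019 GJ.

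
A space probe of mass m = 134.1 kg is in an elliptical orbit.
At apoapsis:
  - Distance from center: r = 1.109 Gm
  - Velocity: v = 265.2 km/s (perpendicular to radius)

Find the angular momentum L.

Convert to SI: r = 1.109 Gm = 1.109e+09 m; v = 265.2 km/s = 265200 m/s.
Since v is perpendicular to r, L = m · v · r.
L = 134.1 · 265200 · 1.109e+09 kg·m²/s ≈ 3.944e+16 kg·m²/s.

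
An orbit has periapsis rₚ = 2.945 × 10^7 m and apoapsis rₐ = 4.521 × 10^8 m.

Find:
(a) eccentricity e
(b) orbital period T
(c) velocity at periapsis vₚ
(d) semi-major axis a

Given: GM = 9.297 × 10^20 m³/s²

(a) e = (rₐ − rₚ)/(rₐ + rₚ) = (4.521e+08 − 2.945e+07)/(4.521e+08 + 2.945e+07) ≈ 0.8777
(b) With a = (rₚ + rₐ)/2 = 2.40775e+08 m, T = 2π √(a³/GM) = 2π √((2.40775e+08)³/9.297e+20) s ≈ 769.9 s
(c) With a = (rₚ + rₐ)/2 = 2.40775e+08 m, vₚ = √(GM (2/rₚ − 1/a)) = √(9.297e+20 · (2/2.945e+07 − 1/2.40775e+08)) m/s ≈ 7.699e+06 m/s
(d) a = (rₚ + rₐ)/2 = (2.945e+07 + 4.521e+08)/2 ≈ 2.408e+08 m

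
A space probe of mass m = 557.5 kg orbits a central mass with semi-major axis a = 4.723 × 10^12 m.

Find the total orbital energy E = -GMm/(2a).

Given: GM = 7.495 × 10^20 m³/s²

E = −GMm / (2a).
E = −7.495e+20 · 557.5 / (2 · 4.723e+12) J ≈ -4.424e+10 J = -44.24 GJ.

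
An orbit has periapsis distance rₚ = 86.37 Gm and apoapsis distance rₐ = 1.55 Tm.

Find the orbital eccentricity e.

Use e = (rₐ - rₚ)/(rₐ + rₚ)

Convert to SI: rₚ = 86.37 Gm = 8.637e+10 m; rₐ = 1.55 Tm = 1.55e+12 m.
e = (rₐ − rₚ) / (rₐ + rₚ).
e = (1.55e+12 − 8.637e+10) / (1.55e+12 + 8.637e+10) = 1.46363e+12 / 1.63637e+12 ≈ 0.8944.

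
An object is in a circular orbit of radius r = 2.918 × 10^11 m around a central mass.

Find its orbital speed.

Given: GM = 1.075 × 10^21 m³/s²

For a circular orbit, gravity supplies the centripetal force, so v = √(GM / r).
v = √(1.075e+21 / 2.918e+11) m/s ≈ 6.07e+04 m/s = 60.7 km/s.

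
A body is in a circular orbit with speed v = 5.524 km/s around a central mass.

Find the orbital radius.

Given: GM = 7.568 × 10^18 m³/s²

Convert to SI: v = 5.524 km/s = 5524 m/s.
For a circular orbit, v² = GM / r, so r = GM / v².
r = 7.568e+18 / (5524)² m ≈ 2.48e+11 m = 248 Gm.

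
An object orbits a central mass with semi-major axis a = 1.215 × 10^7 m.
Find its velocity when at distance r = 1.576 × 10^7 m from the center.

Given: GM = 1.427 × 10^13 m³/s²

Vis-viva: v = √(GM · (2/r − 1/a)).
2/r − 1/a = 2/1.576e+07 − 1/1.215e+07 = 4.4599e-08 m⁻¹.
v = √(1.427e+13 · 4.4599e-08) m/s ≈ 797.8 m/s = 797.8 m/s.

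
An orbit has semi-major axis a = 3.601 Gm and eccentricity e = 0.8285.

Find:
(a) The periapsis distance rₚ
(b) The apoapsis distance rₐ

Convert to SI: a = 3.601 Gm = 3.601e+09 m.
(a) rₚ = a(1 − e) = 3.601e+09 · (1 − 0.8285) = 3.601e+09 · 0.1715 ≈ 6.176e+08 m = 617.6 Mm.
(b) rₐ = a(1 + e) = 3.601e+09 · (1 + 0.8285) = 3.601e+09 · 1.8285 ≈ 6.584e+09 m = 6.584 Gm.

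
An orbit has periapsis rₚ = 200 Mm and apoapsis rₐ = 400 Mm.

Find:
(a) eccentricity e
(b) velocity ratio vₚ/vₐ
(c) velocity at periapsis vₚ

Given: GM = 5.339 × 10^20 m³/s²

Convert to SI: rₚ = 200 Mm = 2e+08 m; rₐ = 400 Mm = 4e+08 m.
(a) e = (rₐ − rₚ)/(rₐ + rₚ) = (4e+08 − 2e+08)/(4e+08 + 2e+08) ≈ 0.3333
(b) Conservation of angular momentum (rₚvₚ = rₐvₐ) gives vₚ/vₐ = rₐ/rₚ = 4e+08/2e+08 ≈ 2
(c) With a = (rₚ + rₐ)/2 = 3e+08 m, vₚ = √(GM (2/rₚ − 1/a)) = √(5.339e+20 · (2/2e+08 − 1/3e+08)) m/s ≈ 1.887e+06 m/s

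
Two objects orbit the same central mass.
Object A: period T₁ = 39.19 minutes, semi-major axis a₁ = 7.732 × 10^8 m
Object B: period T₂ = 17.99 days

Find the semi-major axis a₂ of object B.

Convert to SI: T₁ = 39.19 minutes = 2351.4 s; T₂ = 17.99 days = 1.55434e+06 s.
Kepler's third law: (T₁/T₂)² = (a₁/a₂)³ ⇒ a₂ = a₁ · (T₂/T₁)^(2/3).
T₂/T₁ = 1.55434e+06 / 2351.4 = 661.026.
a₂ = 7.732e+08 · (661.026)^(2/3) m ≈ 5.867e+10 m = 5.867 × 10^10 m.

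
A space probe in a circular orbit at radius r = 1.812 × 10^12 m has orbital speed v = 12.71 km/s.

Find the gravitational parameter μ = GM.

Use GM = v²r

Convert to SI: v = 12.71 km/s = 12710 m/s.
For a circular orbit v² = GM/r, so GM = v² · r.
GM = (12710)² · 1.812e+12 m³/s² ≈ 2.927e+20 m³/s² = 2.927 × 10^20 m³/s².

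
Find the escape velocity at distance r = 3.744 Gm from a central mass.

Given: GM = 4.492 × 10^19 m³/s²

Convert to SI: r = 3.744 Gm = 3.744e+09 m.
Escape velocity comes from setting total energy to zero: ½v² − GM/r = 0 ⇒ v_esc = √(2GM / r).
v_esc = √(2 · 4.492e+19 / 3.744e+09) m/s ≈ 1.549e+05 m/s = 154.9 km/s.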